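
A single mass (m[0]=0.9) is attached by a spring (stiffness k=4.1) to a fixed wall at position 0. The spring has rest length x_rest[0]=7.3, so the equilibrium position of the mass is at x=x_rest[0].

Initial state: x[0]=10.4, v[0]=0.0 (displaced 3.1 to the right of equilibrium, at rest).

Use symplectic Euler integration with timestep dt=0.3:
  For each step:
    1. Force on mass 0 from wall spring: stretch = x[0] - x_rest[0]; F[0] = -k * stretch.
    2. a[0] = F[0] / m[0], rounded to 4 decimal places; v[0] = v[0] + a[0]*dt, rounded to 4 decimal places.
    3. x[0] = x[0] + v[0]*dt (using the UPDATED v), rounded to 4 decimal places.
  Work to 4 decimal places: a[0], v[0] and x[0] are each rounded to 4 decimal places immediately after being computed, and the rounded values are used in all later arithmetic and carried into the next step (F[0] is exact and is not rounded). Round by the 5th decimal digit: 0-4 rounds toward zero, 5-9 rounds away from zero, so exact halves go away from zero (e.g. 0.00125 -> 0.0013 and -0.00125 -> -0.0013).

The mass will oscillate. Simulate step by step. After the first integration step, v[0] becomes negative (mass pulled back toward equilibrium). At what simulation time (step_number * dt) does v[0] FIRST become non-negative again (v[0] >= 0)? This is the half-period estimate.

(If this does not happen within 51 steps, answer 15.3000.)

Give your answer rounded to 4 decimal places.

Step 0: x=[10.4000] v=[0.0000]
Step 1: x=[9.1290] v=[-4.2367]
Step 2: x=[7.1081] v=[-6.7363]
Step 3: x=[5.1659] v=[-6.4740]
Step 4: x=[4.0987] v=[-3.5574]
Step 5: x=[4.3440] v=[0.8177]
First v>=0 after going negative at step 5, time=1.5000

Answer: 1.5000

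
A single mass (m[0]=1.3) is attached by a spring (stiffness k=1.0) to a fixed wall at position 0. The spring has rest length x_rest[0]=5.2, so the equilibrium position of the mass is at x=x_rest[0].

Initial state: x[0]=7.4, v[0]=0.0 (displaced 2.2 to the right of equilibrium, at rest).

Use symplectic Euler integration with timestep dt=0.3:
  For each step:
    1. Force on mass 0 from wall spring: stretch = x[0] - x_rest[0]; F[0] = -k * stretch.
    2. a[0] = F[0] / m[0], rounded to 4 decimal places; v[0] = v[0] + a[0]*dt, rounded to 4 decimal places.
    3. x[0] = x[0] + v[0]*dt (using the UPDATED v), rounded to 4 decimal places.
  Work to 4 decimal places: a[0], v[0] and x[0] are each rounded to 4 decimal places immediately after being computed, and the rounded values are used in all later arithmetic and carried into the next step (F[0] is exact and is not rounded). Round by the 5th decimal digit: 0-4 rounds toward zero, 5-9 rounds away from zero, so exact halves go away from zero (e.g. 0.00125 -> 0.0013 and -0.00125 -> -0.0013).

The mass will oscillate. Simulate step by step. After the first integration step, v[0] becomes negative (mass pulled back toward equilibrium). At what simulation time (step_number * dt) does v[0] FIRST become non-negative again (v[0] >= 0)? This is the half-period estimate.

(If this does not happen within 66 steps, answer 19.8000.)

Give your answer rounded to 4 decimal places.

Answer: 3.6000

Derivation:
Step 0: x=[7.4000] v=[0.0000]
Step 1: x=[7.2477] v=[-0.5077]
Step 2: x=[6.9536] v=[-0.9803]
Step 3: x=[6.5381] v=[-1.3850]
Step 4: x=[6.0300] v=[-1.6938]
Step 5: x=[5.4644] v=[-1.8854]
Step 6: x=[4.8805] v=[-1.9464]
Step 7: x=[4.3187] v=[-1.8727]
Step 8: x=[3.8179] v=[-1.6693]
Step 9: x=[3.4128] v=[-1.3503]
Step 10: x=[3.1314] v=[-0.9379]
Step 11: x=[2.9933] v=[-0.4605]
Step 12: x=[3.0079] v=[0.0488]
First v>=0 after going negative at step 12, time=3.6000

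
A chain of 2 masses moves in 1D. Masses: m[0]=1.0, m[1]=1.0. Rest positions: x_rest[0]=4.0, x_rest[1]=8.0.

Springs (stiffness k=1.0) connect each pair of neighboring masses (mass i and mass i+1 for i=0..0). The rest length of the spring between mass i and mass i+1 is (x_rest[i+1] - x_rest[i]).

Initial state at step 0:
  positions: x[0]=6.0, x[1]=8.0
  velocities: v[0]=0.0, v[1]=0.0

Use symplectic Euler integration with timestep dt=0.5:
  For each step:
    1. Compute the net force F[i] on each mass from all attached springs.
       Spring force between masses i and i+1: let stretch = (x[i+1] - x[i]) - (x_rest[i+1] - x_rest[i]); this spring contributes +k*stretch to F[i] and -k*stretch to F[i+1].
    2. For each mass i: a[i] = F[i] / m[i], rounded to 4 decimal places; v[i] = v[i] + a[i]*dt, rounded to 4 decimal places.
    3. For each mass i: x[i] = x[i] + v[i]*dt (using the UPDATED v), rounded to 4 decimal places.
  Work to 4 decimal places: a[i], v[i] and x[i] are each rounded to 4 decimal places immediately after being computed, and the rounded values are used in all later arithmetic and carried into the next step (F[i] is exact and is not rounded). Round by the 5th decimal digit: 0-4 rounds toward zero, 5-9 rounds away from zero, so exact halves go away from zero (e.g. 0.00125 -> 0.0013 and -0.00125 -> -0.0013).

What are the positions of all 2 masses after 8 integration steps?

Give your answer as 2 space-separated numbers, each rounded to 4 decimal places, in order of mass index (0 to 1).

Answer: 6.0588 7.9415

Derivation:
Step 0: x=[6.0000 8.0000] v=[0.0000 0.0000]
Step 1: x=[5.5000 8.5000] v=[-1.0000 1.0000]
Step 2: x=[4.7500 9.2500] v=[-1.5000 1.5000]
Step 3: x=[4.1250 9.8750] v=[-1.2500 1.2500]
Step 4: x=[3.9375 10.0625] v=[-0.3750 0.3750]
Step 5: x=[4.2813 9.7188] v=[0.6875 -0.6875]
Step 6: x=[4.9845 9.0157] v=[1.4063 -1.4063]
Step 7: x=[5.6955 8.3048] v=[1.4219 -1.4219]
Step 8: x=[6.0588 7.9415] v=[0.7266 -0.7266]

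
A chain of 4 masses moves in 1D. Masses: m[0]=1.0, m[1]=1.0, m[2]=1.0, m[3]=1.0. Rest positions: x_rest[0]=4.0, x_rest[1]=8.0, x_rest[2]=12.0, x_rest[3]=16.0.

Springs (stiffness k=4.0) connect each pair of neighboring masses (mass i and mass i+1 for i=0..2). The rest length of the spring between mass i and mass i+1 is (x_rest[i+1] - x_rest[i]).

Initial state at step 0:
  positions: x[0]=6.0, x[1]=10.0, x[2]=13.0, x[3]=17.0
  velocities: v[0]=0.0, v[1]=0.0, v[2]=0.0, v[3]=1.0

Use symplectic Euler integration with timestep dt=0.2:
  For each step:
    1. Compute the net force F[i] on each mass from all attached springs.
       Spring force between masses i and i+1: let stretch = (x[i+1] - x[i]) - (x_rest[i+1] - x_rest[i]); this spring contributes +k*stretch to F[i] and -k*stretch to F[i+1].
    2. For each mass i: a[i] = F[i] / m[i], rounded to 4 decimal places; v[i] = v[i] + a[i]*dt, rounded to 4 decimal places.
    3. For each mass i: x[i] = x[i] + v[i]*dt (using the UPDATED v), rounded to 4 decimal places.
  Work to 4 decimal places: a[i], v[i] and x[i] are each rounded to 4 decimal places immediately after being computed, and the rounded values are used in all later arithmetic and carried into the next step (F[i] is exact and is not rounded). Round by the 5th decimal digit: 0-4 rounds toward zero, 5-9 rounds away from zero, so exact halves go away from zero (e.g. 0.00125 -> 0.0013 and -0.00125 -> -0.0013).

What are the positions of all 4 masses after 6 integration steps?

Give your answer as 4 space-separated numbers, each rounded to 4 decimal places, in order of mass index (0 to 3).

Step 0: x=[6.0000 10.0000 13.0000 17.0000] v=[0.0000 0.0000 0.0000 1.0000]
Step 1: x=[6.0000 9.8400 13.1600 17.2000] v=[0.0000 -0.8000 0.8000 1.0000]
Step 2: x=[5.9744 9.5968 13.4352 17.3936] v=[-0.1280 -1.2160 1.3760 0.9680]
Step 3: x=[5.8884 9.3882 13.7296 17.5939] v=[-0.4301 -1.0432 1.4720 1.0013]
Step 4: x=[5.7223 9.3142 13.9477 17.8159] v=[-0.8303 -0.3699 1.0903 1.1099]
Step 5: x=[5.4909 9.4069 14.0433 18.0590] v=[-1.1568 0.4634 0.4781 1.2153]
Step 6: x=[5.2461 9.6148 14.0396 18.2995] v=[-1.2240 1.0397 -0.0185 1.2027]

Answer: 5.2461 9.6148 14.0396 18.2995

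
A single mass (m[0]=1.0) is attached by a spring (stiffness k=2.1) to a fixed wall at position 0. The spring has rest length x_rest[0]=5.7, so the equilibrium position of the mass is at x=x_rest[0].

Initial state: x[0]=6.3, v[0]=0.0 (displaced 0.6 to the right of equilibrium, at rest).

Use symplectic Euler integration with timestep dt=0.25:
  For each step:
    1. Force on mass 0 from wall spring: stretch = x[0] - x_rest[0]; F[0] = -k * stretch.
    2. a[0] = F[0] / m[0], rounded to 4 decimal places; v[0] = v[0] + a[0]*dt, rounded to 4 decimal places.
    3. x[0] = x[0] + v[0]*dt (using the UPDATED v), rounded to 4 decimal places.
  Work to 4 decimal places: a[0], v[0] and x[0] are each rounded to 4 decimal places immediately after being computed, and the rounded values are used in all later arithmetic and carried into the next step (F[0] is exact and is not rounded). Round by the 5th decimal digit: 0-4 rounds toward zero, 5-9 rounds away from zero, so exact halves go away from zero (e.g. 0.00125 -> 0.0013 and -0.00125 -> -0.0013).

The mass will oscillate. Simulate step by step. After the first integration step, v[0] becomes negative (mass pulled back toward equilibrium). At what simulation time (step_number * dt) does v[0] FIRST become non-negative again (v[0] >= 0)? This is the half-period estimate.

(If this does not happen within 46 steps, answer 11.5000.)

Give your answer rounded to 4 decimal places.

Answer: 2.2500

Derivation:
Step 0: x=[6.3000] v=[0.0000]
Step 1: x=[6.2213] v=[-0.3150]
Step 2: x=[6.0741] v=[-0.5887]
Step 3: x=[5.8778] v=[-0.7851]
Step 4: x=[5.6582] v=[-0.8785]
Step 5: x=[5.4441] v=[-0.8566]
Step 6: x=[5.2635] v=[-0.7223]
Step 7: x=[5.1402] v=[-0.4931]
Step 8: x=[5.0904] v=[-0.1992]
Step 9: x=[5.1206] v=[0.1209]
First v>=0 after going negative at step 9, time=2.2500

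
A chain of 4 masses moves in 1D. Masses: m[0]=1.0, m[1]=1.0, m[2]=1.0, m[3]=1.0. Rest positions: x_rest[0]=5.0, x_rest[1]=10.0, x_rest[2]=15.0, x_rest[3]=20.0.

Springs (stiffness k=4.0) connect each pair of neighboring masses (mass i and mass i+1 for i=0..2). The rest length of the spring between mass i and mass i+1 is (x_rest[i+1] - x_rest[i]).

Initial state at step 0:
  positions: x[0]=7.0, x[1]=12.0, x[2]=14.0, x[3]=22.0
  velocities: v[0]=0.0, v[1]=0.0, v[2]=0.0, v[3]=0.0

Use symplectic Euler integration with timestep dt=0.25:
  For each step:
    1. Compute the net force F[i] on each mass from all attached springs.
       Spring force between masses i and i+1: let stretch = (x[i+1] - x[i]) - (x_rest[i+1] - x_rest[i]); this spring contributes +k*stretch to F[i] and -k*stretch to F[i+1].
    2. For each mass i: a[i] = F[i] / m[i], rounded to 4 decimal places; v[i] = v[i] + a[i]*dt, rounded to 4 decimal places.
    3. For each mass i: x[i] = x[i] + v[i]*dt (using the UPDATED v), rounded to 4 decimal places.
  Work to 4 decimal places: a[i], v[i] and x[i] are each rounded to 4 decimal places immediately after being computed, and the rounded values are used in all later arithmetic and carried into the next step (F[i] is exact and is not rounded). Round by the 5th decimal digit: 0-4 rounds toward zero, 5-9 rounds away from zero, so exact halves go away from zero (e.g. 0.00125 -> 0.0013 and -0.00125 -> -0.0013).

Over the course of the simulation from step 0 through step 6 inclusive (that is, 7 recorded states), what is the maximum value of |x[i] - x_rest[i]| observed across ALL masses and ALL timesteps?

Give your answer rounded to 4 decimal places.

Answer: 3.2656

Derivation:
Step 0: x=[7.0000 12.0000 14.0000 22.0000] v=[0.0000 0.0000 0.0000 0.0000]
Step 1: x=[7.0000 11.2500 15.5000 21.2500] v=[0.0000 -3.0000 6.0000 -3.0000]
Step 2: x=[6.8125 10.5000 17.3750 20.3125] v=[-0.7500 -3.0000 7.5000 -3.7500]
Step 3: x=[6.2969 10.5469 18.2656 19.8906] v=[-2.0625 0.1875 3.5625 -1.6875]
Step 4: x=[5.5938 11.4610 17.6328 20.3125] v=[-2.8125 3.6562 -2.5312 1.6875]
Step 5: x=[5.1075 12.4512 16.1270 21.3145] v=[-1.9453 3.9608 -6.0233 4.0078]
Step 6: x=[5.2071 12.5244 14.9991 22.2696] v=[0.3984 0.2929 -4.5116 3.8203]
Max displacement = 3.2656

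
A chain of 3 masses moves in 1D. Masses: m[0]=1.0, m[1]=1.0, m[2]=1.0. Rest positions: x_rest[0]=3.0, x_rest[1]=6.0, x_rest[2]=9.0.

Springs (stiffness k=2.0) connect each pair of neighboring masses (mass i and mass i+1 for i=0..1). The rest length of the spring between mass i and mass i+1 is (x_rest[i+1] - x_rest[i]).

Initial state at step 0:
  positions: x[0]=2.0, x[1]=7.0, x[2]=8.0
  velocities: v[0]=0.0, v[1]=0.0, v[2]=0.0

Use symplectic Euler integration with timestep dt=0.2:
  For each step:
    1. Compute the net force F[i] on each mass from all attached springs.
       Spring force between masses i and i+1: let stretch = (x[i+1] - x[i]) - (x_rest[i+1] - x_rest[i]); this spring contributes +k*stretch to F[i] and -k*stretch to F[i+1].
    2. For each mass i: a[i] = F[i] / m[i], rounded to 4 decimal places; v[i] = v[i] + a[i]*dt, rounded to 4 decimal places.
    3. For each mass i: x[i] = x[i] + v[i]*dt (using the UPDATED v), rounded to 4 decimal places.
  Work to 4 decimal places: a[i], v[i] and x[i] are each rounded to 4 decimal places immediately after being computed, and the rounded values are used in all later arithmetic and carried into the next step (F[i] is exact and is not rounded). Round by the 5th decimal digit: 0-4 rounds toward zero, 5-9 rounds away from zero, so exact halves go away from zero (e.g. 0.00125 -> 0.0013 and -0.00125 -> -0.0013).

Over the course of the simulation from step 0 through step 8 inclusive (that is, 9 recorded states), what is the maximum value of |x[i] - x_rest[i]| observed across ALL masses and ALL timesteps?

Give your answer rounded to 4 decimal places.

Answer: 1.7047

Derivation:
Step 0: x=[2.0000 7.0000 8.0000] v=[0.0000 0.0000 0.0000]
Step 1: x=[2.1600 6.6800 8.1600] v=[0.8000 -1.6000 0.8000]
Step 2: x=[2.4416 6.1168 8.4416] v=[1.4080 -2.8160 1.4080]
Step 3: x=[2.7772 5.4456 8.7772] v=[1.6781 -3.3562 1.6781]
Step 4: x=[3.0863 4.8274 9.0863] v=[1.5455 -3.0909 1.5455]
Step 5: x=[3.2947 4.4106 9.2947] v=[1.0419 -2.0838 1.0419]
Step 6: x=[3.3524 4.2953 9.3524] v=[0.2883 -0.5765 0.2883]
Step 7: x=[3.2455 4.5091 9.2455] v=[-0.5345 1.0692 -0.5345]
Step 8: x=[2.9997 5.0008 8.9997] v=[-1.2291 2.4583 -1.2291]
Max displacement = 1.7047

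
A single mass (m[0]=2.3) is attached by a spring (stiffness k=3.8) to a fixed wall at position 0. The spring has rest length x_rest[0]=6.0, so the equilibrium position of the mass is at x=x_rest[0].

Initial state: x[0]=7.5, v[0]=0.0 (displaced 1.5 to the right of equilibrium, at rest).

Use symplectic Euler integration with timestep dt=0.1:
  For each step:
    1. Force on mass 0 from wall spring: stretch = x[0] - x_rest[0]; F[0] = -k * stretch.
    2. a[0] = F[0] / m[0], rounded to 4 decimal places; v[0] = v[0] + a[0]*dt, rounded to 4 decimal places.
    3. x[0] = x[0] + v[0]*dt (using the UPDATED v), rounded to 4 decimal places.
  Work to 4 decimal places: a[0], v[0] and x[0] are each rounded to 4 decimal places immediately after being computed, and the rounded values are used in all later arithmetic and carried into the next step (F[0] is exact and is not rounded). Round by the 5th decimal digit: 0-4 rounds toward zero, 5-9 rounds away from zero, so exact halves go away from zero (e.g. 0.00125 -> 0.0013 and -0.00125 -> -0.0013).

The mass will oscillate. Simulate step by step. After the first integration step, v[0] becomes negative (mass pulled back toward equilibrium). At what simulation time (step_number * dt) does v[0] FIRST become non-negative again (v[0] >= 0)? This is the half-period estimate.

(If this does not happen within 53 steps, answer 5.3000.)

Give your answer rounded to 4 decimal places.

Step 0: x=[7.5000] v=[0.0000]
Step 1: x=[7.4752] v=[-0.2478]
Step 2: x=[7.4261] v=[-0.4915]
Step 3: x=[7.3534] v=[-0.7271]
Step 4: x=[7.2583] v=[-0.9507]
Step 5: x=[7.1424] v=[-1.1586]
Step 6: x=[7.0077] v=[-1.3473]
Step 7: x=[6.8563] v=[-1.5138]
Step 8: x=[6.6908] v=[-1.6553]
Step 9: x=[6.5139] v=[-1.7694]
Step 10: x=[6.3285] v=[-1.8543]
Step 11: x=[6.1376] v=[-1.9086]
Step 12: x=[5.9445] v=[-1.9313]
Step 13: x=[5.7523] v=[-1.9221]
Step 14: x=[5.5642] v=[-1.8812]
Step 15: x=[5.3833] v=[-1.8092]
Step 16: x=[5.2126] v=[-1.7073]
Step 17: x=[5.0549] v=[-1.5772]
Step 18: x=[4.9128] v=[-1.4211]
Step 19: x=[4.7887] v=[-1.2415]
Step 20: x=[4.6846] v=[-1.0414]
Step 21: x=[4.6022] v=[-0.8241]
Step 22: x=[4.5429] v=[-0.5932]
Step 23: x=[4.5077] v=[-0.3525]
Step 24: x=[4.4971] v=[-0.1060]
Step 25: x=[4.5113] v=[0.1423]
First v>=0 after going negative at step 25, time=2.5000

Answer: 2.5000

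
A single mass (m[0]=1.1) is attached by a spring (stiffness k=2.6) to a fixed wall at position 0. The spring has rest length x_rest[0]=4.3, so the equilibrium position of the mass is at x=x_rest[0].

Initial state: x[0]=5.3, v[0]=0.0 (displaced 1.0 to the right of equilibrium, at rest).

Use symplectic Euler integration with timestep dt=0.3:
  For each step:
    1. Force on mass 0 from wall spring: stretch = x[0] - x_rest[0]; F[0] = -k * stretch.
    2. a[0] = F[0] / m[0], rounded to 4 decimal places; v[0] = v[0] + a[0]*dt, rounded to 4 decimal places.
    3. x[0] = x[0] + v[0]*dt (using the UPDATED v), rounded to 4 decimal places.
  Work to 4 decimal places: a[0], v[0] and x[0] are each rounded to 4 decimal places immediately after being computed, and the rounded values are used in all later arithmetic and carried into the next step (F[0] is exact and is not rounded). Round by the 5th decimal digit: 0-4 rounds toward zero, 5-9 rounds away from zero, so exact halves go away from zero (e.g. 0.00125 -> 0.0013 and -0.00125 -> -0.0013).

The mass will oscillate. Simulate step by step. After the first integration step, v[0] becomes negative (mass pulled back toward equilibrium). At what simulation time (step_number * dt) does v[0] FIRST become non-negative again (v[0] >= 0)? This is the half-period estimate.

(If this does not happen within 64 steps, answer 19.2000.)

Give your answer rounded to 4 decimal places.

Step 0: x=[5.3000] v=[0.0000]
Step 1: x=[5.0873] v=[-0.7091]
Step 2: x=[4.7071] v=[-1.2674]
Step 3: x=[4.2403] v=[-1.5561]
Step 4: x=[3.7862] v=[-1.5138]
Step 5: x=[3.4414] v=[-1.1495]
Step 6: x=[3.2792] v=[-0.5407]
Step 7: x=[3.3341] v=[0.1831]
First v>=0 after going negative at step 7, time=2.1000

Answer: 2.1000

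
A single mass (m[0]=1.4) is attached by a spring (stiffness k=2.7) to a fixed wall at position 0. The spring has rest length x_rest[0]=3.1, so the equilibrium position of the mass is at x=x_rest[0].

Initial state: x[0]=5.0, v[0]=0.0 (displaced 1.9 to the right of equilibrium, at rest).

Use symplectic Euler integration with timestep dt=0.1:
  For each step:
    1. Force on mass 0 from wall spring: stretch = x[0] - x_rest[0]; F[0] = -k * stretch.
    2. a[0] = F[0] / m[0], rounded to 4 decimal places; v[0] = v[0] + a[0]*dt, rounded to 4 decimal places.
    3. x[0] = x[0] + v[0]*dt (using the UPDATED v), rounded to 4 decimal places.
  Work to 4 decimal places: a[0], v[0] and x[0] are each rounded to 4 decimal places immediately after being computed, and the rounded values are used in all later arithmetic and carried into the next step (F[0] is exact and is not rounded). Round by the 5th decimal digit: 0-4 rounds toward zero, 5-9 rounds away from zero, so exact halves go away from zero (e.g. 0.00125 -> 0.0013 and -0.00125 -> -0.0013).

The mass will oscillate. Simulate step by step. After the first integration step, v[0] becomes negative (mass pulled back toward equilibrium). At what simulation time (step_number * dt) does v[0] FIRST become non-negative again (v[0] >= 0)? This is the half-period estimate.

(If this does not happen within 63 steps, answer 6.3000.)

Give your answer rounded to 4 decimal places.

Step 0: x=[5.0000] v=[0.0000]
Step 1: x=[4.9634] v=[-0.3664]
Step 2: x=[4.8908] v=[-0.7258]
Step 3: x=[4.7837] v=[-1.0712]
Step 4: x=[4.6441] v=[-1.3959]
Step 5: x=[4.4747] v=[-1.6937]
Step 6: x=[4.2788] v=[-1.9588]
Step 7: x=[4.0602] v=[-2.1861]
Step 8: x=[3.8231] v=[-2.3713]
Step 9: x=[3.5720] v=[-2.5108]
Step 10: x=[3.3118] v=[-2.6018]
Step 11: x=[3.0475] v=[-2.6427]
Step 12: x=[2.7842] v=[-2.6326]
Step 13: x=[2.5270] v=[-2.5717]
Step 14: x=[2.2809] v=[-2.4612]
Step 15: x=[2.0506] v=[-2.3032]
Step 16: x=[1.8405] v=[-2.1008]
Step 17: x=[1.6547] v=[-1.8579]
Step 18: x=[1.4968] v=[-1.5792]
Step 19: x=[1.3698] v=[-1.2700]
Step 20: x=[1.2762] v=[-0.9363]
Step 21: x=[1.2177] v=[-0.5846]
Step 22: x=[1.1955] v=[-0.2216]
Step 23: x=[1.2101] v=[0.1457]
First v>=0 after going negative at step 23, time=2.3000

Answer: 2.3000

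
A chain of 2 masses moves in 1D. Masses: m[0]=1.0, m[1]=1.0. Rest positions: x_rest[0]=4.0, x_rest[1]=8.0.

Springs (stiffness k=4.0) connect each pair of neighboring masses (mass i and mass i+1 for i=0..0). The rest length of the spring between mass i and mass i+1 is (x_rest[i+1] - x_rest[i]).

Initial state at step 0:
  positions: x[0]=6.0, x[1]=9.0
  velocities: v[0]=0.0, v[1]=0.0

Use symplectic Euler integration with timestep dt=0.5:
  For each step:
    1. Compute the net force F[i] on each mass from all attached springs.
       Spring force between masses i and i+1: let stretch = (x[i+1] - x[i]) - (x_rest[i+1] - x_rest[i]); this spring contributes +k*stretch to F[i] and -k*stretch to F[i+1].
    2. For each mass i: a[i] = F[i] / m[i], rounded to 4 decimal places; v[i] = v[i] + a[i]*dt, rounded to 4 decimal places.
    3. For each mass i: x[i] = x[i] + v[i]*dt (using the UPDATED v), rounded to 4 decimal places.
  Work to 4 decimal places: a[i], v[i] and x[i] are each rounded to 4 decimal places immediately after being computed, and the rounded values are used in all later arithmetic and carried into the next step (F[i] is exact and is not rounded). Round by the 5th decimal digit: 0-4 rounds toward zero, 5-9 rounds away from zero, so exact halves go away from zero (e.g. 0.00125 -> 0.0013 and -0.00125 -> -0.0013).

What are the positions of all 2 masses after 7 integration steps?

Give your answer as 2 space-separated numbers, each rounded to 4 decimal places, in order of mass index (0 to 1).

Step 0: x=[6.0000 9.0000] v=[0.0000 0.0000]
Step 1: x=[5.0000 10.0000] v=[-2.0000 2.0000]
Step 2: x=[5.0000 10.0000] v=[0.0000 0.0000]
Step 3: x=[6.0000 9.0000] v=[2.0000 -2.0000]
Step 4: x=[6.0000 9.0000] v=[0.0000 0.0000]
Step 5: x=[5.0000 10.0000] v=[-2.0000 2.0000]
Step 6: x=[5.0000 10.0000] v=[0.0000 0.0000]
Step 7: x=[6.0000 9.0000] v=[2.0000 -2.0000]

Answer: 6.0000 9.0000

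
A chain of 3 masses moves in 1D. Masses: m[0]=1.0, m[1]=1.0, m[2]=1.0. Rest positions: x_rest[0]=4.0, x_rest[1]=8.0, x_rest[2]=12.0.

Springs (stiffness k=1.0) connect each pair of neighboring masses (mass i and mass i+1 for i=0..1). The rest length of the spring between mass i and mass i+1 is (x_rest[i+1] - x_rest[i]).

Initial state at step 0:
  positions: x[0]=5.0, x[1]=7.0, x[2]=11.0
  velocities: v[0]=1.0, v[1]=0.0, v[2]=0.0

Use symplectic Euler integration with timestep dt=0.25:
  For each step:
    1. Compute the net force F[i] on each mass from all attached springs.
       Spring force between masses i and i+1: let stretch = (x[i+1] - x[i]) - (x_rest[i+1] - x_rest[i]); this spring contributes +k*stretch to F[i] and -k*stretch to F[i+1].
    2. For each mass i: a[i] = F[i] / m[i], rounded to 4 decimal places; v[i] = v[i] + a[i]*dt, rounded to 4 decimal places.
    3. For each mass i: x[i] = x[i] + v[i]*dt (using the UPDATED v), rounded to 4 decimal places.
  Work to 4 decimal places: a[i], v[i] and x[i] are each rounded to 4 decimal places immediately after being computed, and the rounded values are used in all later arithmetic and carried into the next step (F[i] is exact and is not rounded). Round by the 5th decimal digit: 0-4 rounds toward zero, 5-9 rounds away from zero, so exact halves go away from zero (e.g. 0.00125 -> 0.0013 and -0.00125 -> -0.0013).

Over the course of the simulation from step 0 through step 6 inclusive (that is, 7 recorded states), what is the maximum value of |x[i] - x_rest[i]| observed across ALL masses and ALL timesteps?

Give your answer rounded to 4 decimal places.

Step 0: x=[5.0000 7.0000 11.0000] v=[1.0000 0.0000 0.0000]
Step 1: x=[5.1250 7.1250 11.0000] v=[0.5000 0.5000 0.0000]
Step 2: x=[5.1250 7.3672 11.0078] v=[0.0000 0.9688 0.0313]
Step 3: x=[5.0151 7.6968 11.0381] v=[-0.4395 1.3184 0.1212]
Step 4: x=[4.8228 8.0676 11.1096] v=[-0.7691 1.4833 0.2859]
Step 5: x=[4.5833 8.4258 11.2410] v=[-0.9579 1.4326 0.5254]
Step 6: x=[4.3340 8.7198 11.4464] v=[-0.9973 1.1758 0.8216]
Max displacement = 1.1250

Answer: 1.1250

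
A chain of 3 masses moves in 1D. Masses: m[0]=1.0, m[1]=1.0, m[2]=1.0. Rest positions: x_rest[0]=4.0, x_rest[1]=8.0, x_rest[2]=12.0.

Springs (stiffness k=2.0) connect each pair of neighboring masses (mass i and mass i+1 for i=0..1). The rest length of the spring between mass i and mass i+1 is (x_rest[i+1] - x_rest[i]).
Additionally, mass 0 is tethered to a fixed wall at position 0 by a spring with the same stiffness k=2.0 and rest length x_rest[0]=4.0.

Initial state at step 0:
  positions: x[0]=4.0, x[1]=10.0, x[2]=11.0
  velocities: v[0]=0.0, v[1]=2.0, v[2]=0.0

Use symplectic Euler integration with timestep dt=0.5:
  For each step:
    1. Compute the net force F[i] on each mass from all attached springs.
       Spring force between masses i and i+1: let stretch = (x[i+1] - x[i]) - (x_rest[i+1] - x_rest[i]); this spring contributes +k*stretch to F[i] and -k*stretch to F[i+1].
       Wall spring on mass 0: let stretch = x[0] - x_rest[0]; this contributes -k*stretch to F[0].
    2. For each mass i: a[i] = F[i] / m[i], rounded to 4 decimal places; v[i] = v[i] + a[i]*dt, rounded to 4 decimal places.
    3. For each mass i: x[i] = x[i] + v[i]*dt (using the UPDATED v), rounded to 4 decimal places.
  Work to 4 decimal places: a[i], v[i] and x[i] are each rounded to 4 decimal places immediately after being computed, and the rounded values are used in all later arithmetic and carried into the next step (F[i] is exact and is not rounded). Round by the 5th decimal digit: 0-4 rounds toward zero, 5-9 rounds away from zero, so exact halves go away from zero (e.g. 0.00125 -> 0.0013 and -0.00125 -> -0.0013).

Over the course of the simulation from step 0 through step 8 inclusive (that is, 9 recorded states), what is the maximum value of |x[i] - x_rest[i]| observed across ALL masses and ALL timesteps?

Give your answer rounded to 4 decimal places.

Answer: 2.2188

Derivation:
Step 0: x=[4.0000 10.0000 11.0000] v=[0.0000 2.0000 0.0000]
Step 1: x=[5.0000 8.5000 12.5000] v=[2.0000 -3.0000 3.0000]
Step 2: x=[5.2500 7.2500 14.0000] v=[0.5000 -2.5000 3.0000]
Step 3: x=[3.8750 8.3750 14.1250] v=[-2.7500 2.2500 0.2500]
Step 4: x=[2.8125 10.1250 13.3750] v=[-2.1250 3.5000 -1.5000]
Step 5: x=[4.0000 9.8438 13.0000] v=[2.3750 -0.5625 -0.7500]
Step 6: x=[6.1094 8.2188 13.0469] v=[4.2188 -3.2501 0.0938]
Step 7: x=[6.2188 7.9531 12.6798] v=[0.2188 -0.5314 -0.7343]
Step 8: x=[4.0860 9.1836 11.9493] v=[-4.2657 2.4610 -1.4610]
Max displacement = 2.2188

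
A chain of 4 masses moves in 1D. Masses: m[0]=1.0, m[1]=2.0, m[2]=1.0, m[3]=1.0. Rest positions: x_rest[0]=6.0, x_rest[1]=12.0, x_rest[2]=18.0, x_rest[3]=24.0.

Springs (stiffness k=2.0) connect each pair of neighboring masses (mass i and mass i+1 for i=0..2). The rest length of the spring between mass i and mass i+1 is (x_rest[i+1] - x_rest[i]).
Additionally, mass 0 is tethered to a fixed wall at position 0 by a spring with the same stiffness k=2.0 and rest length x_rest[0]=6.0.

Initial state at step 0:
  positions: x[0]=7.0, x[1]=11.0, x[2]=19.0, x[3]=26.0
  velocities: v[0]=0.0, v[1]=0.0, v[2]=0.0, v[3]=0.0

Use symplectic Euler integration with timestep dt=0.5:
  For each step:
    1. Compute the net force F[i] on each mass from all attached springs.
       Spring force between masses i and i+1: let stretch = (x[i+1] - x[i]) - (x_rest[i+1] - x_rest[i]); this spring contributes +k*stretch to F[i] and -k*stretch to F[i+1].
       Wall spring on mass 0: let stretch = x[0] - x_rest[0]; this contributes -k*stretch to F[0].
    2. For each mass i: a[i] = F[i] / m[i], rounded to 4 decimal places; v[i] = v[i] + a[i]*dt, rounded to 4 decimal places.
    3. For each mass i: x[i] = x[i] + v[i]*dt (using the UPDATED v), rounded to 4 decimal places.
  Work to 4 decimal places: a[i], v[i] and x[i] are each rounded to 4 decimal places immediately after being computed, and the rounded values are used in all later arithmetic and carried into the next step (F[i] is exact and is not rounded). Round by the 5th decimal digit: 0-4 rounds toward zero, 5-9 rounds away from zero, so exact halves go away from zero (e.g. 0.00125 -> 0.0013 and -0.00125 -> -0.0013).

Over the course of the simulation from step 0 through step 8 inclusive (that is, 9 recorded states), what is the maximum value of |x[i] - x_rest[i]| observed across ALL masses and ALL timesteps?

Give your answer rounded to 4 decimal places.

Step 0: x=[7.0000 11.0000 19.0000 26.0000] v=[0.0000 0.0000 0.0000 0.0000]
Step 1: x=[5.5000 12.0000 18.5000 25.5000] v=[-3.0000 2.0000 -1.0000 -1.0000]
Step 2: x=[4.5000 13.0000 18.2500 24.5000] v=[-2.0000 2.0000 -0.5000 -2.0000]
Step 3: x=[5.5000 13.1875 18.5000 23.3750] v=[2.0000 0.3750 0.5000 -2.2500]
Step 4: x=[7.5938 12.7813 18.5313 22.8125] v=[4.1875 -0.8125 0.0625 -1.1250]
Step 5: x=[8.4844 12.5157 17.8282 23.1094] v=[1.7812 -0.5313 -1.4063 0.5938]
Step 6: x=[7.1485 12.5704 17.1094 23.7657] v=[-2.6719 0.1093 -1.4376 1.3126]
Step 7: x=[4.9493 12.4043 17.4493 24.0939] v=[-4.3985 -0.3322 0.6797 0.6563]
Step 8: x=[4.0029 11.6357 18.5890 24.0998] v=[-1.8928 -1.5372 2.2793 0.0117]
Max displacement = 2.4844

Answer: 2.4844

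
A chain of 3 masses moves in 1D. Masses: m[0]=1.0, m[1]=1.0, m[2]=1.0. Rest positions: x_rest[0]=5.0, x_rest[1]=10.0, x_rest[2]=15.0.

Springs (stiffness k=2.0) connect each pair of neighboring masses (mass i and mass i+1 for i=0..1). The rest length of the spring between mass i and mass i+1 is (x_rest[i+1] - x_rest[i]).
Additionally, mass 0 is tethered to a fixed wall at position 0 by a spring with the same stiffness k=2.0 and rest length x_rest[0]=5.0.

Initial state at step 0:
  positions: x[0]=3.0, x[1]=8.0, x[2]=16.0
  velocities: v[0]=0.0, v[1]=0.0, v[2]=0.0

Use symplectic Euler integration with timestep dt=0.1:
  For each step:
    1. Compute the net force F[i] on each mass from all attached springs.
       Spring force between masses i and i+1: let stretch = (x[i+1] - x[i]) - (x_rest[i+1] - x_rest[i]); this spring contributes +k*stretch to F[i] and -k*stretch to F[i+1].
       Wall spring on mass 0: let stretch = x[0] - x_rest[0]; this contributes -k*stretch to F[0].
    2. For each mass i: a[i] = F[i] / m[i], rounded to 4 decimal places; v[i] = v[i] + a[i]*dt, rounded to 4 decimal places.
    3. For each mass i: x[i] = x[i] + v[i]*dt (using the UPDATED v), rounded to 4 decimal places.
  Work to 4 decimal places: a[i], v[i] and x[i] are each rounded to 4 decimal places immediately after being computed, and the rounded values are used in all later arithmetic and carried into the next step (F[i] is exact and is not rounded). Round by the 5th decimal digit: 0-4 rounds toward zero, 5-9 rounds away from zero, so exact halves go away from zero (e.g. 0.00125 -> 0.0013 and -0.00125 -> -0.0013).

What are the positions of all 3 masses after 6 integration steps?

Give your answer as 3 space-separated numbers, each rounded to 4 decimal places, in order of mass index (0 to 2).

Answer: 3.8089 9.0764 14.8996

Derivation:
Step 0: x=[3.0000 8.0000 16.0000] v=[0.0000 0.0000 0.0000]
Step 1: x=[3.0400 8.0600 15.9400] v=[0.4000 0.6000 -0.6000]
Step 2: x=[3.1196 8.1772 15.8224] v=[0.7960 1.1720 -1.1760]
Step 3: x=[3.2380 8.3462 15.6519] v=[1.1836 1.6895 -1.7050]
Step 4: x=[3.3938 8.5591 15.4353] v=[1.5576 2.1290 -2.1661]
Step 5: x=[3.5850 8.8062 15.1812] v=[1.9119 2.4712 -2.5413]
Step 6: x=[3.8089 9.0764 14.8996] v=[2.2391 2.7020 -2.8163]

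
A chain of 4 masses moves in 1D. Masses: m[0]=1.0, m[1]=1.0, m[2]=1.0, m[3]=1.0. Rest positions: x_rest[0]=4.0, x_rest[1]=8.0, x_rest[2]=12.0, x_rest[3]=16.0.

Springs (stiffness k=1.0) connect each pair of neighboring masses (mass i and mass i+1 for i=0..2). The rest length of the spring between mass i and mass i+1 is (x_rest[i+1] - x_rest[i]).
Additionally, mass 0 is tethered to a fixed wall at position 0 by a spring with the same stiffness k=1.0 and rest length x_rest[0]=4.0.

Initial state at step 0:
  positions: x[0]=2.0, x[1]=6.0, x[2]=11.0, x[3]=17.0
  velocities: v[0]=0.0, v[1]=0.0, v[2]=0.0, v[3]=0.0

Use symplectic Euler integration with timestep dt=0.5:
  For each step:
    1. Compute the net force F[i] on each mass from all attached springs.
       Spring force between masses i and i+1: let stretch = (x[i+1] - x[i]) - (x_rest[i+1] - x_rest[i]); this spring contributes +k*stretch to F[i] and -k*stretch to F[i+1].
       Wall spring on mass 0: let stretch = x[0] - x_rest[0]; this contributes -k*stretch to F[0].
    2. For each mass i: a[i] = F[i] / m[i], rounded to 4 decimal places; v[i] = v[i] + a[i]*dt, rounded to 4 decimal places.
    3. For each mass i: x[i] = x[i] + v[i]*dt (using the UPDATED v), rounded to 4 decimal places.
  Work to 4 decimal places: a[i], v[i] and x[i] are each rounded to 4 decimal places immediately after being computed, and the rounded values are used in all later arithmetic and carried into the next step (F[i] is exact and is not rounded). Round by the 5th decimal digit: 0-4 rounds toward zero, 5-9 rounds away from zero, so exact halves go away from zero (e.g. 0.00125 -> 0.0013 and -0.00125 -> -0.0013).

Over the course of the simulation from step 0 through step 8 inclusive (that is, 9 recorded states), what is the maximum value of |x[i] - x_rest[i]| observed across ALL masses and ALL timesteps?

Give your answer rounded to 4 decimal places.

Answer: 2.0488

Derivation:
Step 0: x=[2.0000 6.0000 11.0000 17.0000] v=[0.0000 0.0000 0.0000 0.0000]
Step 1: x=[2.5000 6.2500 11.2500 16.5000] v=[1.0000 0.5000 0.5000 -1.0000]
Step 2: x=[3.3125 6.8125 11.5625 15.6875] v=[1.6250 1.1250 0.6250 -1.6250]
Step 3: x=[4.1719 7.6875 11.7188 14.8438] v=[1.7188 1.7500 0.3125 -1.6875]
Step 4: x=[4.8673 8.6915 11.6485 14.2188] v=[1.3907 2.0079 -0.1407 -1.2500]
Step 5: x=[5.3019 9.4787 11.4815 13.9512] v=[0.8692 1.5743 -0.3341 -0.5352]
Step 6: x=[5.4553 9.7224 11.4312 14.0662] v=[0.3067 0.4873 -0.1007 0.2300]
Step 7: x=[5.3116 9.3265 11.6124 14.5225] v=[-0.2874 -0.7919 0.3624 0.9125]
Step 8: x=[4.8437 8.4983 11.9497 15.2513] v=[-0.9358 -1.6564 0.6745 1.4575]
Max displacement = 2.0488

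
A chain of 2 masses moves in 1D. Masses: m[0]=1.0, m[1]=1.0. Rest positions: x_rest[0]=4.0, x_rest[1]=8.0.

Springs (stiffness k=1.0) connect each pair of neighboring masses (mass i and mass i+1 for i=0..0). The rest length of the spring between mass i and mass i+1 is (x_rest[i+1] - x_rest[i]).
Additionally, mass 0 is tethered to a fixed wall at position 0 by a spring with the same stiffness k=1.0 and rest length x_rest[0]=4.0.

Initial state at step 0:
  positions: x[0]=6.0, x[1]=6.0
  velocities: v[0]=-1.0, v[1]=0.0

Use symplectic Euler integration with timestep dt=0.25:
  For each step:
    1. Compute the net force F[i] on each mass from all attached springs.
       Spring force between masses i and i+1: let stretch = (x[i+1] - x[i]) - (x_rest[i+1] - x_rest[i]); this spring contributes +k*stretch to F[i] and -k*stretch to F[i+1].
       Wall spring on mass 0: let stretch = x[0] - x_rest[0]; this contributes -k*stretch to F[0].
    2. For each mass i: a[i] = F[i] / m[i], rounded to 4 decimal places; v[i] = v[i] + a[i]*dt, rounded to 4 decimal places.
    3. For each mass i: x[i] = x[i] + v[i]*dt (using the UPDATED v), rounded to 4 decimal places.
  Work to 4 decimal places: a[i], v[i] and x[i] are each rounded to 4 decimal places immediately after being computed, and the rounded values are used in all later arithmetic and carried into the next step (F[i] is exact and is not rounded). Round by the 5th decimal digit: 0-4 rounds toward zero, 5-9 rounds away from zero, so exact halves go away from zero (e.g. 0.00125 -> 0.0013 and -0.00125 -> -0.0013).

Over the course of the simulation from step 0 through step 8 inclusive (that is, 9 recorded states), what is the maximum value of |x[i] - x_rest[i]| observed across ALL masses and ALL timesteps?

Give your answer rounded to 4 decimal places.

Step 0: x=[6.0000 6.0000] v=[-1.0000 0.0000]
Step 1: x=[5.3750 6.2500] v=[-2.5000 1.0000]
Step 2: x=[4.4688 6.6953] v=[-3.6250 1.7813]
Step 3: x=[3.4224 7.2515] v=[-4.1856 2.2247]
Step 4: x=[2.4014 7.8184] v=[-4.0839 2.2674]
Step 5: x=[1.5689 8.2967] v=[-3.3300 1.9132]
Step 6: x=[1.0588 8.6045] v=[-2.0403 1.2313]
Step 7: x=[0.9542 8.6907] v=[-0.4186 0.3449]
Step 8: x=[1.2735 8.5434] v=[1.2770 -0.5892]
Max displacement = 3.0458

Answer: 3.0458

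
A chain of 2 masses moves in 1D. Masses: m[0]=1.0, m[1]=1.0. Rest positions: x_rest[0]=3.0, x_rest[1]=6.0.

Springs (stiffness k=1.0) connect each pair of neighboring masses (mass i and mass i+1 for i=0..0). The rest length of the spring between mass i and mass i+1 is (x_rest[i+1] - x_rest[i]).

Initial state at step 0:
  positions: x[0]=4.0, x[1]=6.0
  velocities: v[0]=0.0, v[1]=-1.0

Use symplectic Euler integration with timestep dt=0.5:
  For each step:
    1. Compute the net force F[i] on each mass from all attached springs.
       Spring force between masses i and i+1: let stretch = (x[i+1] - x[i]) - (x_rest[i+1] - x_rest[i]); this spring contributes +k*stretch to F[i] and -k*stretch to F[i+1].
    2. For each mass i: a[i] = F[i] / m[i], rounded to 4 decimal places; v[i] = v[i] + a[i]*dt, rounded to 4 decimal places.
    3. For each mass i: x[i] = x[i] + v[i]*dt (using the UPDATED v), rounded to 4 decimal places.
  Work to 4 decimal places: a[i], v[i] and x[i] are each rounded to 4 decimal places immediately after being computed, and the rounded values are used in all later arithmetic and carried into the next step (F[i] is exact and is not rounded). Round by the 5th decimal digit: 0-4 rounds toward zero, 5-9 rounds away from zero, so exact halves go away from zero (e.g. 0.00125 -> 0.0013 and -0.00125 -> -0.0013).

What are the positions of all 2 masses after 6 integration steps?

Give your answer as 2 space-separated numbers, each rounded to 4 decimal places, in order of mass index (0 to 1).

Answer: 1.6407 5.3594

Derivation:
Step 0: x=[4.0000 6.0000] v=[0.0000 -1.0000]
Step 1: x=[3.7500 5.7500] v=[-0.5000 -0.5000]
Step 2: x=[3.2500 5.7500] v=[-1.0000 0.0000]
Step 3: x=[2.6250 5.8750] v=[-1.2500 0.2500]
Step 4: x=[2.0625 5.9375] v=[-1.1250 0.1250]
Step 5: x=[1.7188 5.7813] v=[-0.6875 -0.3125]
Step 6: x=[1.6407 5.3594] v=[-0.1563 -0.8438]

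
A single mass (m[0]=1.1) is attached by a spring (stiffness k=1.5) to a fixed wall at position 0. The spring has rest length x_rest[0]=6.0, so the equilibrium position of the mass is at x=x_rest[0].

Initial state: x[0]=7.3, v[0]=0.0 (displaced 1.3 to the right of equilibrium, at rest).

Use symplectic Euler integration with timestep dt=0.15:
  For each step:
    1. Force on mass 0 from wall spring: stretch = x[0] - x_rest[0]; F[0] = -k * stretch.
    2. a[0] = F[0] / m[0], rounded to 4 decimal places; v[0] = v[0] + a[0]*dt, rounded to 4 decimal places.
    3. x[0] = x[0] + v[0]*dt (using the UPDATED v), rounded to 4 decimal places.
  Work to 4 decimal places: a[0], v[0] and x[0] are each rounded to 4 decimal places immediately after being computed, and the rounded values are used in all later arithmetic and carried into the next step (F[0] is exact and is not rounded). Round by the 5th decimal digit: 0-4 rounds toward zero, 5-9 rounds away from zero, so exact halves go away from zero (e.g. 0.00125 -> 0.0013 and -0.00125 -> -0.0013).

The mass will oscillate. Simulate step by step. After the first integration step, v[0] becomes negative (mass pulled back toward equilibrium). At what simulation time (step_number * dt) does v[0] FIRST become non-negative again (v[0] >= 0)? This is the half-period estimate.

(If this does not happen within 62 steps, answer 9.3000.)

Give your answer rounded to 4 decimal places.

Step 0: x=[7.3000] v=[0.0000]
Step 1: x=[7.2601] v=[-0.2659]
Step 2: x=[7.1816] v=[-0.5236]
Step 3: x=[7.0668] v=[-0.7653]
Step 4: x=[6.9193] v=[-0.9835]
Step 5: x=[6.7436] v=[-1.1715]
Step 6: x=[6.5451] v=[-1.3236]
Step 7: x=[6.3298] v=[-1.4351]
Step 8: x=[6.1044] v=[-1.5026]
Step 9: x=[5.8758] v=[-1.5240]
Step 10: x=[5.6510] v=[-1.4986]
Step 11: x=[5.4369] v=[-1.4272]
Step 12: x=[5.2401] v=[-1.3120]
Step 13: x=[5.0666] v=[-1.1566]
Step 14: x=[4.9217] v=[-0.9657]
Step 15: x=[4.8099] v=[-0.7451]
Step 16: x=[4.7346] v=[-0.5017]
Step 17: x=[4.6982] v=[-0.2429]
Step 18: x=[4.7017] v=[0.0234]
First v>=0 after going negative at step 18, time=2.7000

Answer: 2.7000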